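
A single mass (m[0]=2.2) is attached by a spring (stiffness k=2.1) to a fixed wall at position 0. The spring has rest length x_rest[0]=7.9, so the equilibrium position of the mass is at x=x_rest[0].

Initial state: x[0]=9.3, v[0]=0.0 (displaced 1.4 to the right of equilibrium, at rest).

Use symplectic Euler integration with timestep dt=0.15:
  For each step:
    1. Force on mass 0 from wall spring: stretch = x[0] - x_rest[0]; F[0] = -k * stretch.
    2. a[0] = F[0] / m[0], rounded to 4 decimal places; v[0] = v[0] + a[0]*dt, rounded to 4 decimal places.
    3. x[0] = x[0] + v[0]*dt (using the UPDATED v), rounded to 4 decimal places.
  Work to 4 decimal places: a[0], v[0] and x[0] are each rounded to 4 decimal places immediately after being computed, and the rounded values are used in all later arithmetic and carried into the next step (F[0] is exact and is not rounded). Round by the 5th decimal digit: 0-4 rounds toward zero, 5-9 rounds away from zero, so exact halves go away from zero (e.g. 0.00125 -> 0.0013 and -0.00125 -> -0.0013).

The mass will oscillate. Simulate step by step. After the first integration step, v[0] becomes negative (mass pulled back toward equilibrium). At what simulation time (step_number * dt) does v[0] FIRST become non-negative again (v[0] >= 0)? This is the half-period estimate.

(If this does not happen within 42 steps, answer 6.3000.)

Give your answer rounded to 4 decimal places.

Answer: 3.3000

Derivation:
Step 0: x=[9.3000] v=[0.0000]
Step 1: x=[9.2699] v=[-0.2005]
Step 2: x=[9.2104] v=[-0.3966]
Step 3: x=[9.1228] v=[-0.5842]
Step 4: x=[9.0089] v=[-0.7593]
Step 5: x=[8.8712] v=[-0.9181]
Step 6: x=[8.7126] v=[-1.0572]
Step 7: x=[8.5366] v=[-1.1736]
Step 8: x=[8.3469] v=[-1.2648]
Step 9: x=[8.1476] v=[-1.3288]
Step 10: x=[7.9430] v=[-1.3642]
Step 11: x=[7.7374] v=[-1.3704]
Step 12: x=[7.5353] v=[-1.3471]
Step 13: x=[7.3411] v=[-1.2949]
Step 14: x=[7.1589] v=[-1.2149]
Step 15: x=[6.9926] v=[-1.1088]
Step 16: x=[6.8458] v=[-0.9789]
Step 17: x=[6.7216] v=[-0.8280]
Step 18: x=[6.6227] v=[-0.6593]
Step 19: x=[6.5512] v=[-0.4764]
Step 20: x=[6.5087] v=[-0.2833]
Step 21: x=[6.4961] v=[-0.0841]
Step 22: x=[6.5136] v=[0.1169]
First v>=0 after going negative at step 22, time=3.3000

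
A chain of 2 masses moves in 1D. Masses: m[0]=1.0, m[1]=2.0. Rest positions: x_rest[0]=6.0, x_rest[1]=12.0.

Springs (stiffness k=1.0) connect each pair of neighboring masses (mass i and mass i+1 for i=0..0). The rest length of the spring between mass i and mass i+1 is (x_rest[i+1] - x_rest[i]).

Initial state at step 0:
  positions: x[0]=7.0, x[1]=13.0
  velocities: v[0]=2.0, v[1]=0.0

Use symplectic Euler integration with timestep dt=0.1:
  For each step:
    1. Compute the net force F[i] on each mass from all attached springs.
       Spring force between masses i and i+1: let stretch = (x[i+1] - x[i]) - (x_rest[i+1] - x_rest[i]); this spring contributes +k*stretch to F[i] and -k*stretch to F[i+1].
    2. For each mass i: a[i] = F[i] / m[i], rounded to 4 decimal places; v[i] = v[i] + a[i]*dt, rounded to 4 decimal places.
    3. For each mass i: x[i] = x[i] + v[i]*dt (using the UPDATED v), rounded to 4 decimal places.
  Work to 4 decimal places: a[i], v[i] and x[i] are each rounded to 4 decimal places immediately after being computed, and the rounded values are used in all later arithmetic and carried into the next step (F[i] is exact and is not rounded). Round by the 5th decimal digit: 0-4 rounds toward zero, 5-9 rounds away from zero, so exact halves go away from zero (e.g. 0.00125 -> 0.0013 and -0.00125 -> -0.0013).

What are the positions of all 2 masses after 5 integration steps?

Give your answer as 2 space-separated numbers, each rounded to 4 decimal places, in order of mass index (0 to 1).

Answer: 7.9607 13.0197

Derivation:
Step 0: x=[7.0000 13.0000] v=[2.0000 0.0000]
Step 1: x=[7.2000 13.0000] v=[2.0000 0.0000]
Step 2: x=[7.3980 13.0010] v=[1.9800 0.0100]
Step 3: x=[7.5920 13.0040] v=[1.9403 0.0299]
Step 4: x=[7.7802 13.0099] v=[1.8815 0.0593]
Step 5: x=[7.9607 13.0197] v=[1.8045 0.0978]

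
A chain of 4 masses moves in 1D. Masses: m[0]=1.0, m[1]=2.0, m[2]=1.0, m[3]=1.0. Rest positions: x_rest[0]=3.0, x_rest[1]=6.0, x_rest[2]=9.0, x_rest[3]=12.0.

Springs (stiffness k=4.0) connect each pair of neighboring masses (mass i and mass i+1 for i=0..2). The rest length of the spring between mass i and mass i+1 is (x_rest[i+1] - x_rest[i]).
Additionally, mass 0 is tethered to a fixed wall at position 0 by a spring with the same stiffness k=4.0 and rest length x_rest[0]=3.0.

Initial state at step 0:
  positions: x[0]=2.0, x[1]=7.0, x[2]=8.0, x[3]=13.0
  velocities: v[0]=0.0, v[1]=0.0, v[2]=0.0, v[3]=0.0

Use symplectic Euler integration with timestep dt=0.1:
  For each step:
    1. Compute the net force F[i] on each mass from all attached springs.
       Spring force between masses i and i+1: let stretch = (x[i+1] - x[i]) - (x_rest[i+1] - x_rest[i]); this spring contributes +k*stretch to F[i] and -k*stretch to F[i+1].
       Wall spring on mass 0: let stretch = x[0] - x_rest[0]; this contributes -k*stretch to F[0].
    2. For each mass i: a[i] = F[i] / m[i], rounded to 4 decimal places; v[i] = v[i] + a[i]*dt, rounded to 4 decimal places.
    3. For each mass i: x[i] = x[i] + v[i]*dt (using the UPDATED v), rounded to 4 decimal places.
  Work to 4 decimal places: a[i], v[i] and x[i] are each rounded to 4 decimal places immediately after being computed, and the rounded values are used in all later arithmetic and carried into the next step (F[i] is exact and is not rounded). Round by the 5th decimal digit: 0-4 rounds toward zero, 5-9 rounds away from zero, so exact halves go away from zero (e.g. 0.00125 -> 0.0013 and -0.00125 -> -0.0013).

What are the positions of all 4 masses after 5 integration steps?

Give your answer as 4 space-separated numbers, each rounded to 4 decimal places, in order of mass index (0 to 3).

Step 0: x=[2.0000 7.0000 8.0000 13.0000] v=[0.0000 0.0000 0.0000 0.0000]
Step 1: x=[2.1200 6.9200 8.1600 12.9200] v=[1.2000 -0.8000 1.6000 -0.8000]
Step 2: x=[2.3472 6.7688 8.4608 12.7696] v=[2.2720 -1.5120 3.0080 -1.5040]
Step 3: x=[2.6574 6.5630 8.8663 12.5669] v=[3.1018 -2.0579 4.0547 -2.0275]
Step 4: x=[3.0175 6.3252 9.3277 12.3361] v=[3.6011 -2.3784 4.6136 -2.3077]
Step 5: x=[3.3892 6.0813 9.7893 12.1050] v=[3.7172 -2.4394 4.6160 -2.3111]

Answer: 3.3892 6.0813 9.7893 12.1050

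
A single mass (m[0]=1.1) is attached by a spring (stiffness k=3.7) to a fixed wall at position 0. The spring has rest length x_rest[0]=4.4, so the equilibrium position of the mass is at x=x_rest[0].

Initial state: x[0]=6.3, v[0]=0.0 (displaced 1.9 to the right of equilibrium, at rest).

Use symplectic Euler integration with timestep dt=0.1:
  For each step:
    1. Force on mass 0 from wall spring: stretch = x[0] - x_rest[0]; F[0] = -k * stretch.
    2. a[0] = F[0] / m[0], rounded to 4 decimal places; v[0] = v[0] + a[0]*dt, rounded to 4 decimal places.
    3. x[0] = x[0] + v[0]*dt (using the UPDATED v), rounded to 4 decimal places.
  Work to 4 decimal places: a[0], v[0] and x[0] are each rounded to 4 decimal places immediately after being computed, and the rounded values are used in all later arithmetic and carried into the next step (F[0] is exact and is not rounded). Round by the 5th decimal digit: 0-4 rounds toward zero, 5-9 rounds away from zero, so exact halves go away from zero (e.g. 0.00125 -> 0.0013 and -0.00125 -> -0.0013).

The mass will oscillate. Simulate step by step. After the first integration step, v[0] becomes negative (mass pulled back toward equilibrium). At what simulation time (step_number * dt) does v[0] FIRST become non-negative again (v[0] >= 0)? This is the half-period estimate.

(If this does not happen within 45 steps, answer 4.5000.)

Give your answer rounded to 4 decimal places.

Answer: 1.8000

Derivation:
Step 0: x=[6.3000] v=[0.0000]
Step 1: x=[6.2361] v=[-0.6391]
Step 2: x=[6.1104] v=[-1.2567]
Step 3: x=[5.9272] v=[-1.8320]
Step 4: x=[5.6926] v=[-2.3457]
Step 5: x=[5.4146] v=[-2.7805]
Step 6: x=[5.1024] v=[-3.1218]
Step 7: x=[4.7666] v=[-3.3581]
Step 8: x=[4.4185] v=[-3.4814]
Step 9: x=[4.0697] v=[-3.4876]
Step 10: x=[3.7321] v=[-3.3765]
Step 11: x=[3.4169] v=[-3.1518]
Step 12: x=[3.1348] v=[-2.8211]
Step 13: x=[2.8953] v=[-2.3955]
Step 14: x=[2.7064] v=[-1.8894]
Step 15: x=[2.5744] v=[-1.3197]
Step 16: x=[2.5038] v=[-0.7056]
Step 17: x=[2.4970] v=[-0.0678]
Step 18: x=[2.5542] v=[0.5723]
First v>=0 after going negative at step 18, time=1.8000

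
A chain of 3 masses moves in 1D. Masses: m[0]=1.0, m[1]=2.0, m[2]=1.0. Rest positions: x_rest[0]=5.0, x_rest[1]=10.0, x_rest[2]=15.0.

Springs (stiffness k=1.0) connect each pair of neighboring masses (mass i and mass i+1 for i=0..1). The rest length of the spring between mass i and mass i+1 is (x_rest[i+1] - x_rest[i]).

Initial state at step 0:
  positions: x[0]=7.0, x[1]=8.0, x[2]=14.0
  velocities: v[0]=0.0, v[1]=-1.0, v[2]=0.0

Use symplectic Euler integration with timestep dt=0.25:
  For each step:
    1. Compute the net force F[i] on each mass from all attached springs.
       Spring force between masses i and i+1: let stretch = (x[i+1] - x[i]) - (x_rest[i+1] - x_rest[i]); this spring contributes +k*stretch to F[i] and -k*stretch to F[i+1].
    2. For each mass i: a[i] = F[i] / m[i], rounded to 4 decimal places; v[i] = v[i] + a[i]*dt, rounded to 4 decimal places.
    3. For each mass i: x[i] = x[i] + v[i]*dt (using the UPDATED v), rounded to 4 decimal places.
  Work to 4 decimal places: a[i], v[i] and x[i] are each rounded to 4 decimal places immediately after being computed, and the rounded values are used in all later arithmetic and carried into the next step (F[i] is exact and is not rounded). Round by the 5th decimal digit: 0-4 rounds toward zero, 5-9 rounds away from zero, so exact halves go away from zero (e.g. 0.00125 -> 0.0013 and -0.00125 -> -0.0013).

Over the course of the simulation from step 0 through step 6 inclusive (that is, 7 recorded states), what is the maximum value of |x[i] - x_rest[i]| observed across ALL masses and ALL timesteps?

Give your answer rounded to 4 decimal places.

Step 0: x=[7.0000 8.0000 14.0000] v=[0.0000 -1.0000 0.0000]
Step 1: x=[6.7500 7.9063 13.9375] v=[-1.0000 -0.3750 -0.2500]
Step 2: x=[6.2598 7.9649 13.8106] v=[-1.9609 0.2344 -0.5078]
Step 3: x=[5.5637 8.1529 13.6308] v=[-2.7846 0.7520 -0.7192]
Step 4: x=[4.7169 8.4312 13.4211] v=[-3.3873 1.1131 -0.8387]
Step 5: x=[3.7897 8.7494 13.2121] v=[-3.7087 1.2726 -0.8362]
Step 6: x=[2.8600 9.0520 13.0366] v=[-3.7188 1.2105 -0.7019]
Max displacement = 2.1400

Answer: 2.1400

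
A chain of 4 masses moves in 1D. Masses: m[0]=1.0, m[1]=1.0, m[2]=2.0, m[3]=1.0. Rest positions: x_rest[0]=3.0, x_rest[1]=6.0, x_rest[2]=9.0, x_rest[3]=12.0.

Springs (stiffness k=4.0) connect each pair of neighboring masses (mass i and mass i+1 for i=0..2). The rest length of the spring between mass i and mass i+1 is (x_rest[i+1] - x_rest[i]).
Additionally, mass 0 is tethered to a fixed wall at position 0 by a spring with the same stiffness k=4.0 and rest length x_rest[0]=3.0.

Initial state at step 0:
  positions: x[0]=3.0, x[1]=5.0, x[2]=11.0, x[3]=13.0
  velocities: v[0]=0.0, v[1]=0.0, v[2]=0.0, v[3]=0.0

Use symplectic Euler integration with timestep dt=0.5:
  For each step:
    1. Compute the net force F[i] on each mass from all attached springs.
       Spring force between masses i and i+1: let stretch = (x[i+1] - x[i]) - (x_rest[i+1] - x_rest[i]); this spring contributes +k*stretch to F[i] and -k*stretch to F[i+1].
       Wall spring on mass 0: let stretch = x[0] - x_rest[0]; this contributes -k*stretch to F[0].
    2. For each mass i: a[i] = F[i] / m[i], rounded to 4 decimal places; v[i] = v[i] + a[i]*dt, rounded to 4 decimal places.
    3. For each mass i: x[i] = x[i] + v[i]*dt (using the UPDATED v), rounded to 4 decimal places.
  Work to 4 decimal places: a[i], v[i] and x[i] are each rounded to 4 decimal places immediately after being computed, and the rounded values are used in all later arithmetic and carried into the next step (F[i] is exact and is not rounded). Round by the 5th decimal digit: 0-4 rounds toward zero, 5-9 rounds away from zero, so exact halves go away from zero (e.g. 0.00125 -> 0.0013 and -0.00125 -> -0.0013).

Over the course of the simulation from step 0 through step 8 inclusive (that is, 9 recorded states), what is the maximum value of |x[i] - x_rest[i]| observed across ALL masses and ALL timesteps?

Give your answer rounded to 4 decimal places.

Answer: 3.0000

Derivation:
Step 0: x=[3.0000 5.0000 11.0000 13.0000] v=[0.0000 0.0000 0.0000 0.0000]
Step 1: x=[2.0000 9.0000 9.0000 14.0000] v=[-2.0000 8.0000 -4.0000 2.0000]
Step 2: x=[6.0000 6.0000 9.5000 13.0000] v=[8.0000 -6.0000 1.0000 -2.0000]
Step 3: x=[4.0000 6.5000 10.0000 11.5000] v=[-4.0000 1.0000 1.0000 -3.0000]
Step 4: x=[0.5000 8.0000 9.5000 11.5000] v=[-7.0000 3.0000 -1.0000 0.0000]
Step 5: x=[4.0000 3.5000 9.2500 12.5000] v=[7.0000 -9.0000 -0.5000 2.0000]
Step 6: x=[3.0000 5.2500 7.7500 13.2500] v=[-2.0000 3.5000 -3.0000 1.5000]
Step 7: x=[1.2500 7.2500 7.7500 11.5000] v=[-3.5000 4.0000 0.0000 -3.5000]
Step 8: x=[4.2500 3.7500 9.3750 9.0000] v=[6.0000 -7.0000 3.2500 -5.0000]
Max displacement = 3.0000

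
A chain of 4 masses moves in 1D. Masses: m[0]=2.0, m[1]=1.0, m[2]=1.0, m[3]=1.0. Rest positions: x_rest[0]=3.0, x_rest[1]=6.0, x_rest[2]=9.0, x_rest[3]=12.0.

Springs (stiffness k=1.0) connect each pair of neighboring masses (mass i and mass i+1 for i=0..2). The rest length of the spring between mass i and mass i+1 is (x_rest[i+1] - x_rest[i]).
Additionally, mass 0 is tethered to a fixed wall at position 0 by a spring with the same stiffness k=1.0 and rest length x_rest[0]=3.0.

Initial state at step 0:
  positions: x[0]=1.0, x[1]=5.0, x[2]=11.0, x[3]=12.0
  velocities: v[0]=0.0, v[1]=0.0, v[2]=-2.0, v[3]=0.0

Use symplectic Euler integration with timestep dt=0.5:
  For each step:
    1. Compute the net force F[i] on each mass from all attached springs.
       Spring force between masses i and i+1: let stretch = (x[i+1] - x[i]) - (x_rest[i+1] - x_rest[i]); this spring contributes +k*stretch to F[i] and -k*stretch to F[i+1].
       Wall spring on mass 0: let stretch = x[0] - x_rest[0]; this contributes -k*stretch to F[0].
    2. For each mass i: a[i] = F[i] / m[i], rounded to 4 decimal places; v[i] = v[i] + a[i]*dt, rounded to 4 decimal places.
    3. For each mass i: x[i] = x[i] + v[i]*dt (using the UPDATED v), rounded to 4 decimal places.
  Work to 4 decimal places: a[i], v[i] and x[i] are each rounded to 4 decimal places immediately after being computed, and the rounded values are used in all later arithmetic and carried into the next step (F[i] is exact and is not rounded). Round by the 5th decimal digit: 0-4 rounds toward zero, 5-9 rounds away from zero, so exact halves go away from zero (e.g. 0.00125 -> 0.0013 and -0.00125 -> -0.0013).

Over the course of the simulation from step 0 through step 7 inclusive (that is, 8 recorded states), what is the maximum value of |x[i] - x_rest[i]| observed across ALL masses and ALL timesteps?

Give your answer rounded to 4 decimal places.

Answer: 4.4810

Derivation:
Step 0: x=[1.0000 5.0000 11.0000 12.0000] v=[0.0000 0.0000 -2.0000 0.0000]
Step 1: x=[1.3750 5.5000 8.7500 12.5000] v=[0.7500 1.0000 -4.5000 1.0000]
Step 2: x=[2.0938 5.7813 6.6250 12.8125] v=[1.4375 0.5625 -4.2500 0.6250]
Step 3: x=[3.0118 5.3516 5.8360 12.3281] v=[1.8360 -0.8594 -1.5781 -0.9688]
Step 4: x=[3.8458 4.4581 6.5489 10.9707] v=[1.6680 -1.7871 1.4258 -2.7149]
Step 5: x=[4.2756 3.9342 7.8446 9.2578] v=[0.8596 -1.0479 2.5913 -3.4258]
Step 6: x=[4.1283 4.4732 8.5160 7.9416] v=[-0.2947 1.0780 1.3427 -2.6324]
Step 7: x=[3.5080 5.9367 8.0331 7.5190] v=[-1.2406 2.9270 -0.9659 -0.8452]
Max displacement = 4.4810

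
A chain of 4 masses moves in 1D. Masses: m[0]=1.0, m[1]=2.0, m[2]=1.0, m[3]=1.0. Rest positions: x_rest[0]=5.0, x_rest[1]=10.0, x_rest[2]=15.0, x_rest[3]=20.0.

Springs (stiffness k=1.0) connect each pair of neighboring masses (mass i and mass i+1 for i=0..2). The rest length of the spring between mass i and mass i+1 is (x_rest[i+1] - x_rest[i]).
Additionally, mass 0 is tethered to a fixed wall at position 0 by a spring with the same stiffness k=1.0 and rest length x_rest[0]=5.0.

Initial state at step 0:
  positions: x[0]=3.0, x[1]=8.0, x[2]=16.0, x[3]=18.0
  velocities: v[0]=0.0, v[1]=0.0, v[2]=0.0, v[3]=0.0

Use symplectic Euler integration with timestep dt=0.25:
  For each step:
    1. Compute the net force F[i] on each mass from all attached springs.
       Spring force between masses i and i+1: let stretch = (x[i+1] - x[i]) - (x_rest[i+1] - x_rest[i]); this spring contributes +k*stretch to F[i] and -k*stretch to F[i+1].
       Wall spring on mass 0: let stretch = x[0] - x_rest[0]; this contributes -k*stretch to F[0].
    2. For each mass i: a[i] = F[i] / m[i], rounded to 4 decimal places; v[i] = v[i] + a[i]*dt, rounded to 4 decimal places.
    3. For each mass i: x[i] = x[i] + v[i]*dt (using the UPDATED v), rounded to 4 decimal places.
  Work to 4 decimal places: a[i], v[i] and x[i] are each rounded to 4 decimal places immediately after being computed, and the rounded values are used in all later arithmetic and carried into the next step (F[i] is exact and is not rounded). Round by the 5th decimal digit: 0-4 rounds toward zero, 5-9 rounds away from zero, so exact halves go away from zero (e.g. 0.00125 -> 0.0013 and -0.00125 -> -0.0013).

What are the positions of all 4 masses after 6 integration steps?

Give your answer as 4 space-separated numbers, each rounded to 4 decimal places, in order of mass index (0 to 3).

Answer: 4.9770 9.2058 11.7871 19.9528

Derivation:
Step 0: x=[3.0000 8.0000 16.0000 18.0000] v=[0.0000 0.0000 0.0000 0.0000]
Step 1: x=[3.1250 8.0938 15.6250 18.1875] v=[0.5000 0.3750 -1.5000 0.7500]
Step 2: x=[3.3653 8.2676 14.9395 18.5274] v=[0.9610 0.6953 -2.7422 1.3594]
Step 3: x=[3.7016 8.4967 14.0612 18.9555] v=[1.3453 0.9165 -3.5132 1.7124]
Step 4: x=[4.1063 8.7499 13.1410 19.3902] v=[1.6187 1.0127 -3.6808 1.7388]
Step 5: x=[4.5446 8.9952 12.3369 19.7468] v=[1.7530 0.9811 -3.2163 1.4265]
Step 6: x=[4.9770 9.2058 11.7871 19.9528] v=[1.7295 0.8425 -2.1993 0.8240]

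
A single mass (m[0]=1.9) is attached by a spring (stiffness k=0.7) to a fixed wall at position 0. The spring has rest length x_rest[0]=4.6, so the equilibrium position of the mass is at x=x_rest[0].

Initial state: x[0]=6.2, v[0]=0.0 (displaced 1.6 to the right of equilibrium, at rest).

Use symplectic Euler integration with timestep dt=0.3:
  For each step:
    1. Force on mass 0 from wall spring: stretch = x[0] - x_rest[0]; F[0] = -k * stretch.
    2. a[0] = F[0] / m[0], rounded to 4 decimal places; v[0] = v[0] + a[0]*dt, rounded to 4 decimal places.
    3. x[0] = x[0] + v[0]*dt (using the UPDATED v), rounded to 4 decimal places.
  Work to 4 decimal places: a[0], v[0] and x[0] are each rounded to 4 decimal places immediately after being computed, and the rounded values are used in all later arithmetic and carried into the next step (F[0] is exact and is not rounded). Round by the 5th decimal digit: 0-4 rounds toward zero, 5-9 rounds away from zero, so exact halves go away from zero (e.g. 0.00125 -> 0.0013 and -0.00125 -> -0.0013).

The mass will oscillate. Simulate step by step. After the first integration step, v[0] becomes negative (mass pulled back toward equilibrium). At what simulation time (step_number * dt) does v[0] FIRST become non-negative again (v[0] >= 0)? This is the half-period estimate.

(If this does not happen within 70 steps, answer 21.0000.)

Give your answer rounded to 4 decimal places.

Answer: 5.4000

Derivation:
Step 0: x=[6.2000] v=[0.0000]
Step 1: x=[6.1469] v=[-0.1769]
Step 2: x=[6.0425] v=[-0.3479]
Step 3: x=[5.8903] v=[-0.5073]
Step 4: x=[5.6953] v=[-0.6499]
Step 5: x=[5.4640] v=[-0.7710]
Step 6: x=[5.2041] v=[-0.8665]
Step 7: x=[4.9241] v=[-0.9333]
Step 8: x=[4.6334] v=[-0.9691]
Step 9: x=[4.3416] v=[-0.9728]
Step 10: x=[4.0583] v=[-0.9442]
Step 11: x=[3.7930] v=[-0.8843]
Step 12: x=[3.5545] v=[-0.7951]
Step 13: x=[3.3507] v=[-0.6795]
Step 14: x=[3.1883] v=[-0.5414]
Step 15: x=[3.0727] v=[-0.3854]
Step 16: x=[3.0077] v=[-0.2166]
Step 17: x=[2.9955] v=[-0.0406]
Step 18: x=[3.0365] v=[0.1367]
First v>=0 after going negative at step 18, time=5.4000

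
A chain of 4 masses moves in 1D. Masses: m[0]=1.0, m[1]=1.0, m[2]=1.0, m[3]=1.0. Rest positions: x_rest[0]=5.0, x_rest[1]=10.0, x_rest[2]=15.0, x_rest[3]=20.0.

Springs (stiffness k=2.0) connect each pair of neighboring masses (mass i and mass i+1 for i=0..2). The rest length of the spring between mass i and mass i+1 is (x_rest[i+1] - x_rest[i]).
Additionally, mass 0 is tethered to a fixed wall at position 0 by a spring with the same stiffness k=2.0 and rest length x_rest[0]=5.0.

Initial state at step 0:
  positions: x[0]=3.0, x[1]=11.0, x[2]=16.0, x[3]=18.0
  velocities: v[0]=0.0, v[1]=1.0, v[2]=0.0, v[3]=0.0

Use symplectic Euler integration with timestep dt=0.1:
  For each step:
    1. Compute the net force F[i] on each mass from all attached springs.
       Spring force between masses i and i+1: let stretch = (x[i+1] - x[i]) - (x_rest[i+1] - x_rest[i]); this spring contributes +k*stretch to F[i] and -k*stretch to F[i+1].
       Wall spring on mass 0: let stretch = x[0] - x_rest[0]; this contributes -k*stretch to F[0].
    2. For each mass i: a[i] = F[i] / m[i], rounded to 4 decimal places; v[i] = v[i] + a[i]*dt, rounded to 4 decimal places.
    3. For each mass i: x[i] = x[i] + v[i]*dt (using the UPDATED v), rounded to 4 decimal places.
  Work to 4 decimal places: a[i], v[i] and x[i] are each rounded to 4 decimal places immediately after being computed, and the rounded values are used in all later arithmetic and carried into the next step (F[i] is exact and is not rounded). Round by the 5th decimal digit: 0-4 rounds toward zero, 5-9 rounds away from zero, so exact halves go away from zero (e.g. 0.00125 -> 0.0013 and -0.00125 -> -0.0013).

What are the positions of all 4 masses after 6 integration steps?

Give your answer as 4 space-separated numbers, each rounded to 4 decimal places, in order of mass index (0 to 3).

Answer: 4.8196 10.4220 14.9628 19.1020

Derivation:
Step 0: x=[3.0000 11.0000 16.0000 18.0000] v=[0.0000 1.0000 0.0000 0.0000]
Step 1: x=[3.1000 11.0400 15.9400 18.0600] v=[1.0000 0.4000 -0.6000 0.6000]
Step 2: x=[3.2968 11.0192 15.8244 18.1776] v=[1.9680 -0.2080 -1.1560 1.1760]
Step 3: x=[3.5821 10.9401 15.6598 18.3481] v=[2.8531 -0.7914 -1.6464 1.7054]
Step 4: x=[3.9429 10.8082 15.4545 18.5649] v=[3.6083 -1.3191 -2.0527 2.1677]
Step 5: x=[4.3622 10.6319 15.2185 18.8195] v=[4.1928 -1.7629 -2.3599 2.5456]
Step 6: x=[4.8196 10.4220 14.9628 19.1020] v=[4.5743 -2.0995 -2.5570 2.8254]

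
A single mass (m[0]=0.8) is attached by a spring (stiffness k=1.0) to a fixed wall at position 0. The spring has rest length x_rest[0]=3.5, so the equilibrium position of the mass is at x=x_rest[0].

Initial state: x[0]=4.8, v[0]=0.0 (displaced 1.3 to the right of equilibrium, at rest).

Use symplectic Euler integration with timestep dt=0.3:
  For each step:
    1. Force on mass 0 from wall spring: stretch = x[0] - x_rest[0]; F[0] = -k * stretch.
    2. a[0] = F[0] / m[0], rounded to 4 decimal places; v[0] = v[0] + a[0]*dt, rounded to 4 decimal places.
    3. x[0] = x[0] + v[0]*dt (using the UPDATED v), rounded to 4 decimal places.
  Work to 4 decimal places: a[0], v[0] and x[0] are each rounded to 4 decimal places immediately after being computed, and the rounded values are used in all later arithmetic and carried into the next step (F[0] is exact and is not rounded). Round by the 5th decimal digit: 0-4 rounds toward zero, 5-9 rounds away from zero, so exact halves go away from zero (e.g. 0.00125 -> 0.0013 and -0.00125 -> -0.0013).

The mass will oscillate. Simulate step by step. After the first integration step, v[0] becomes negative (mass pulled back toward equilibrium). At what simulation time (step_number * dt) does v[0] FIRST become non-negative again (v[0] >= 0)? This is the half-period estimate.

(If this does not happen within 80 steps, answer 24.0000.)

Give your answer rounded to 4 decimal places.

Answer: 3.0000

Derivation:
Step 0: x=[4.8000] v=[0.0000]
Step 1: x=[4.6538] v=[-0.4875]
Step 2: x=[4.3777] v=[-0.9202]
Step 3: x=[4.0029] v=[-1.2493]
Step 4: x=[3.5715] v=[-1.4379]
Step 5: x=[3.1321] v=[-1.4647]
Step 6: x=[2.7341] v=[-1.3267]
Step 7: x=[2.4223] v=[-1.0395]
Step 8: x=[2.2317] v=[-0.6354]
Step 9: x=[2.1838] v=[-0.1598]
Step 10: x=[2.2839] v=[0.3338]
First v>=0 after going negative at step 10, time=3.0000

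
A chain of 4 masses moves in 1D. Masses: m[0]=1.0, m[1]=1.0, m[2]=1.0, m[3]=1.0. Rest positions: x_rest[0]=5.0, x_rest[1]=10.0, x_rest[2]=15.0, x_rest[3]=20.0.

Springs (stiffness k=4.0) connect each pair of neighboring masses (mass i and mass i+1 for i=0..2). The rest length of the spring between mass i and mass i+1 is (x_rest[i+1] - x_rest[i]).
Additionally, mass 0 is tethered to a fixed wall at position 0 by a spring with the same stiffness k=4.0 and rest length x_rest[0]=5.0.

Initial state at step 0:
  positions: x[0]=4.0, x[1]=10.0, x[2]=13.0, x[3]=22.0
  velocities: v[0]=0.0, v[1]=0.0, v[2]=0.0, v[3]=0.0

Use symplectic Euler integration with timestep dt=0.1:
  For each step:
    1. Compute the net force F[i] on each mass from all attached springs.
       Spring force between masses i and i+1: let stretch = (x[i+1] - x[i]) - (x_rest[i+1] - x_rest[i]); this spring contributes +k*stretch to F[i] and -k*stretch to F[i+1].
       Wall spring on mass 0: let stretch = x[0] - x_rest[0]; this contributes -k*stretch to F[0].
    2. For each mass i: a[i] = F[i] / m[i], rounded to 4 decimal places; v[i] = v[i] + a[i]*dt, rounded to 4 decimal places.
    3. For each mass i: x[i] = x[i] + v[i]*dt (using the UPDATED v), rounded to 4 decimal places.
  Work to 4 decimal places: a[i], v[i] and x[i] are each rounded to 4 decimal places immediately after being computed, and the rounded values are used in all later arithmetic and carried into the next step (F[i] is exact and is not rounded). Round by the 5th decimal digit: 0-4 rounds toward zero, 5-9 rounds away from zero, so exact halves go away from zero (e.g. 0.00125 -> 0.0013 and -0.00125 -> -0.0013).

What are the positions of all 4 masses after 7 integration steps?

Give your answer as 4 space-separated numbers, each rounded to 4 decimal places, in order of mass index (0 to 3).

Step 0: x=[4.0000 10.0000 13.0000 22.0000] v=[0.0000 0.0000 0.0000 0.0000]
Step 1: x=[4.0800 9.8800 13.2400 21.8400] v=[0.8000 -1.2000 2.4000 -1.6000]
Step 2: x=[4.2288 9.6624 13.6896 21.5360] v=[1.4880 -2.1760 4.4960 -3.0400]
Step 3: x=[4.4258 9.3885 14.2920 21.1181] v=[1.9699 -2.7386 6.0237 -4.1786]
Step 4: x=[4.6443 9.1123 14.9713 20.6272] v=[2.1847 -2.7623 6.7927 -4.9090]
Step 5: x=[4.8557 8.8917 15.6425 20.1101] v=[2.1142 -2.2059 6.7115 -5.1714]
Step 6: x=[5.0343 8.7797 16.2223 19.6143] v=[1.7863 -1.1200 5.7982 -4.9584]
Step 7: x=[5.1614 8.8156 16.6401 19.1828] v=[1.2707 0.3589 4.1780 -4.3152]

Answer: 5.1614 8.8156 16.6401 19.1828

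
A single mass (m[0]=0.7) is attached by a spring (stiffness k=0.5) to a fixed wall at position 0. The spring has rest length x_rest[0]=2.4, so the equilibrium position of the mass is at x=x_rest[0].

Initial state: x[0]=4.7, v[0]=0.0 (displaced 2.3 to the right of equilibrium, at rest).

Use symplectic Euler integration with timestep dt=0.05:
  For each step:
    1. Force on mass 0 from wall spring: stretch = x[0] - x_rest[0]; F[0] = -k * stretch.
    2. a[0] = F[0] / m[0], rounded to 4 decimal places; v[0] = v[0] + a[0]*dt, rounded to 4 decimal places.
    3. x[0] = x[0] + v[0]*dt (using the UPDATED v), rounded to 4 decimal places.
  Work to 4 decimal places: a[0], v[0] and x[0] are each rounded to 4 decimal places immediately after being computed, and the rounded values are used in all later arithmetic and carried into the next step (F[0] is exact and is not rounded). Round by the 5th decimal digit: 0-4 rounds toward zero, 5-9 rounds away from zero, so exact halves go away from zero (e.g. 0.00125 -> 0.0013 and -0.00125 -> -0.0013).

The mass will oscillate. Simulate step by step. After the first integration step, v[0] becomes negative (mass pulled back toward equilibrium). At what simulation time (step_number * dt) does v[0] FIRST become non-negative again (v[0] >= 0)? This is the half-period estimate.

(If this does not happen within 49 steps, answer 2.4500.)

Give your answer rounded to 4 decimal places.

Answer: 2.4500

Derivation:
Step 0: x=[4.7000] v=[0.0000]
Step 1: x=[4.6959] v=[-0.0821]
Step 2: x=[4.6877] v=[-0.1641]
Step 3: x=[4.6754] v=[-0.2458]
Step 4: x=[4.6590] v=[-0.3271]
Step 5: x=[4.6386] v=[-0.4078]
Step 6: x=[4.6142] v=[-0.4878]
Step 7: x=[4.5859] v=[-0.5669]
Step 8: x=[4.5537] v=[-0.6450]
Step 9: x=[4.5176] v=[-0.7219]
Step 10: x=[4.4777] v=[-0.7975]
Step 11: x=[4.4341] v=[-0.8717]
Step 12: x=[4.3869] v=[-0.9443]
Step 13: x=[4.3361] v=[-1.0153]
Step 14: x=[4.2819] v=[-1.0844]
Step 15: x=[4.2243] v=[-1.1516]
Step 16: x=[4.1635] v=[-1.2168]
Step 17: x=[4.0995] v=[-1.2798]
Step 18: x=[4.0325] v=[-1.3405]
Step 19: x=[3.9626] v=[-1.3988]
Step 20: x=[3.8899] v=[-1.4546]
Step 21: x=[3.8145] v=[-1.5078]
Step 22: x=[3.7366] v=[-1.5583]
Step 23: x=[3.6563] v=[-1.6060]
Step 24: x=[3.5738] v=[-1.6509]
Step 25: x=[3.4892] v=[-1.6928]
Step 26: x=[3.4026] v=[-1.7317]
Step 27: x=[3.3142] v=[-1.7675]
Step 28: x=[3.2242] v=[-1.8002]
Step 29: x=[3.1327] v=[-1.8296]
Step 30: x=[3.0399] v=[-1.8558]
Step 31: x=[2.9460] v=[-1.8787]
Step 32: x=[2.8511] v=[-1.8982]
Step 33: x=[2.7554] v=[-1.9143]
Step 34: x=[2.6591] v=[-1.9270]
Step 35: x=[2.5623] v=[-1.9363]
Step 36: x=[2.4652] v=[-1.9421]
Step 37: x=[2.3680] v=[-1.9444]
Step 38: x=[2.2708] v=[-1.9433]
Step 39: x=[2.1739] v=[-1.9387]
Step 40: x=[2.0774] v=[-1.9306]
Step 41: x=[1.9814] v=[-1.9191]
Step 42: x=[1.8862] v=[-1.9042]
Step 43: x=[1.7919] v=[-1.8859]
Step 44: x=[1.6987] v=[-1.8642]
Step 45: x=[1.6067] v=[-1.8392]
Step 46: x=[1.5162] v=[-1.8109]
Step 47: x=[1.4272] v=[-1.7793]
Step 48: x=[1.3400] v=[-1.7446]
Step 49: x=[1.2547] v=[-1.7067]
v[0] did not become non-negative within 49 steps; using fallback time=2.4500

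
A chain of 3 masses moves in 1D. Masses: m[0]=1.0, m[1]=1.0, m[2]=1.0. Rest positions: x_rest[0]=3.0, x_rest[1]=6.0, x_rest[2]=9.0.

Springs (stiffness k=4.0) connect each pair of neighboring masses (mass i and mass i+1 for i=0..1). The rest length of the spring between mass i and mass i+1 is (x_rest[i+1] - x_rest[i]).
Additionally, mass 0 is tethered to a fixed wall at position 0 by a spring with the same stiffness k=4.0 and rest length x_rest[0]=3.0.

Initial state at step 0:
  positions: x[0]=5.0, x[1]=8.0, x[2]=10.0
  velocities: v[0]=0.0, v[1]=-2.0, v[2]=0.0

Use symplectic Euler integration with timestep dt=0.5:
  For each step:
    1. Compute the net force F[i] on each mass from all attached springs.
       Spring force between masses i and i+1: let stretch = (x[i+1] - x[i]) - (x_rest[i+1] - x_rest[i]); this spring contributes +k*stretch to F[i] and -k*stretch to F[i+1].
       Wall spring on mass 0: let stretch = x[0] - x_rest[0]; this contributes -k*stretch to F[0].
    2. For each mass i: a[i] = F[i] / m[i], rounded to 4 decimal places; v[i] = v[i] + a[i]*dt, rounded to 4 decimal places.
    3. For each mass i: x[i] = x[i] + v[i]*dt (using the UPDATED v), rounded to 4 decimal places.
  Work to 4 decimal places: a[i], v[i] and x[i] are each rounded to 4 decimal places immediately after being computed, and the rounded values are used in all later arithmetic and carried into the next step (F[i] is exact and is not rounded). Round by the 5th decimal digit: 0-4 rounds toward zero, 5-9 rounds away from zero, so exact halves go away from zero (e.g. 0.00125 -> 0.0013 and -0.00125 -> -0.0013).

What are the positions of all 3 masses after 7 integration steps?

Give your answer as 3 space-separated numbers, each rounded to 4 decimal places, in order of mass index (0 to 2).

Answer: 1.0000 4.0000 8.0000

Derivation:
Step 0: x=[5.0000 8.0000 10.0000] v=[0.0000 -2.0000 0.0000]
Step 1: x=[3.0000 6.0000 11.0000] v=[-4.0000 -4.0000 2.0000]
Step 2: x=[1.0000 6.0000 10.0000] v=[-4.0000 0.0000 -2.0000]
Step 3: x=[3.0000 5.0000 8.0000] v=[4.0000 -2.0000 -4.0000]
Step 4: x=[4.0000 5.0000 6.0000] v=[2.0000 0.0000 -4.0000]
Step 5: x=[2.0000 5.0000 6.0000] v=[-4.0000 0.0000 0.0000]
Step 6: x=[1.0000 3.0000 8.0000] v=[-2.0000 -4.0000 4.0000]
Step 7: x=[1.0000 4.0000 8.0000] v=[0.0000 2.0000 0.0000]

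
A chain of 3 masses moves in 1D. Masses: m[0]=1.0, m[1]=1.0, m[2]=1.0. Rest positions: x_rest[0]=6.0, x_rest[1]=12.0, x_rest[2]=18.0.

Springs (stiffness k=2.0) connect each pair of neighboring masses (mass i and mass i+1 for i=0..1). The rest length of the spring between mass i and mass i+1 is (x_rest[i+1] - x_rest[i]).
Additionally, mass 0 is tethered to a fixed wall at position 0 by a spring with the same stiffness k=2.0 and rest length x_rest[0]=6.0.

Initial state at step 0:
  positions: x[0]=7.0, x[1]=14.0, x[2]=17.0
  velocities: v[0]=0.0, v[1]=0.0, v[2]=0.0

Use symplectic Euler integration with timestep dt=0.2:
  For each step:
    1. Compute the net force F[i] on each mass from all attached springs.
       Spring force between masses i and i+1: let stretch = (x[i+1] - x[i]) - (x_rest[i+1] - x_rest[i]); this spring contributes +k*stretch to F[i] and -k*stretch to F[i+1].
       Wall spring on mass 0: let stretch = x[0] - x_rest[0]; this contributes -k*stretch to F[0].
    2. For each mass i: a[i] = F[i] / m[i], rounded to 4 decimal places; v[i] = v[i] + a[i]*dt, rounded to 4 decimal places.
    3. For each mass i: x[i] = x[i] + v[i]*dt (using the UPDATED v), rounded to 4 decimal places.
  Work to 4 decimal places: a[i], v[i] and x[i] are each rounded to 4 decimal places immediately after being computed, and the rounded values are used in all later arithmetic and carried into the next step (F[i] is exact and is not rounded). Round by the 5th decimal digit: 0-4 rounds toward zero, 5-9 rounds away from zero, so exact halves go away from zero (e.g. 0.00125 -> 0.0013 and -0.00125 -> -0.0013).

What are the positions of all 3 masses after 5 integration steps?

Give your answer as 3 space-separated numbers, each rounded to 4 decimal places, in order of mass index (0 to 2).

Step 0: x=[7.0000 14.0000 17.0000] v=[0.0000 0.0000 0.0000]
Step 1: x=[7.0000 13.6800 17.2400] v=[0.0000 -1.6000 1.2000]
Step 2: x=[6.9744 13.1104 17.6752] v=[-0.1280 -2.8480 2.1760]
Step 3: x=[6.8817 12.4151 18.2252] v=[-0.4634 -3.4765 2.7501]
Step 4: x=[6.6812 11.7419 18.7904] v=[-1.0027 -3.3658 2.8261]
Step 5: x=[6.3510 11.2278 19.2717] v=[-1.6509 -2.5707 2.4067]

Answer: 6.3510 11.2278 19.2717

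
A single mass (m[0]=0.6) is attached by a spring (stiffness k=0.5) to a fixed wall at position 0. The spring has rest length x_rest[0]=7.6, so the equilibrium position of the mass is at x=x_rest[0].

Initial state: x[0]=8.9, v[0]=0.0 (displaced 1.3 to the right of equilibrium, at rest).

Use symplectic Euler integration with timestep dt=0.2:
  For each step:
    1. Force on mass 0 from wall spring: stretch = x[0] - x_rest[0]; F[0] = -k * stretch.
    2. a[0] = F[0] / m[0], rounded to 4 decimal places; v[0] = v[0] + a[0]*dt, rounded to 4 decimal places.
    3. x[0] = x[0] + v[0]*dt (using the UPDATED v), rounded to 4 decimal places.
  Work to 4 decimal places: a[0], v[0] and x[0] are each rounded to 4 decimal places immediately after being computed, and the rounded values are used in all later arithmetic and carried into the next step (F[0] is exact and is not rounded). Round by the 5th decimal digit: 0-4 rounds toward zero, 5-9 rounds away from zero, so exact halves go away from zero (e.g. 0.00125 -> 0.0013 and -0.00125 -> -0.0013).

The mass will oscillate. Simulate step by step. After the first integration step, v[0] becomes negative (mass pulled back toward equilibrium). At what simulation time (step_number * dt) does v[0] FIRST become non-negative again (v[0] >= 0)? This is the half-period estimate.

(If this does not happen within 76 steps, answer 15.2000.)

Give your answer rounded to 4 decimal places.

Step 0: x=[8.9000] v=[0.0000]
Step 1: x=[8.8567] v=[-0.2167]
Step 2: x=[8.7715] v=[-0.4262]
Step 3: x=[8.6472] v=[-0.6215]
Step 4: x=[8.4880] v=[-0.7960]
Step 5: x=[8.2992] v=[-0.9440]
Step 6: x=[8.0871] v=[-1.0605]
Step 7: x=[7.8588] v=[-1.1417]
Step 8: x=[7.6218] v=[-1.1848]
Step 9: x=[7.3841] v=[-1.1884]
Step 10: x=[7.1536] v=[-1.1524]
Step 11: x=[6.9380] v=[-1.0780]
Step 12: x=[6.7445] v=[-0.9677]
Step 13: x=[6.5795] v=[-0.8251]
Step 14: x=[6.4485] v=[-0.6550]
Step 15: x=[6.3559] v=[-0.4631]
Step 16: x=[6.3048] v=[-0.2557]
Step 17: x=[6.2968] v=[-0.0398]
Step 18: x=[6.3323] v=[0.1774]
First v>=0 after going negative at step 18, time=3.6000

Answer: 3.6000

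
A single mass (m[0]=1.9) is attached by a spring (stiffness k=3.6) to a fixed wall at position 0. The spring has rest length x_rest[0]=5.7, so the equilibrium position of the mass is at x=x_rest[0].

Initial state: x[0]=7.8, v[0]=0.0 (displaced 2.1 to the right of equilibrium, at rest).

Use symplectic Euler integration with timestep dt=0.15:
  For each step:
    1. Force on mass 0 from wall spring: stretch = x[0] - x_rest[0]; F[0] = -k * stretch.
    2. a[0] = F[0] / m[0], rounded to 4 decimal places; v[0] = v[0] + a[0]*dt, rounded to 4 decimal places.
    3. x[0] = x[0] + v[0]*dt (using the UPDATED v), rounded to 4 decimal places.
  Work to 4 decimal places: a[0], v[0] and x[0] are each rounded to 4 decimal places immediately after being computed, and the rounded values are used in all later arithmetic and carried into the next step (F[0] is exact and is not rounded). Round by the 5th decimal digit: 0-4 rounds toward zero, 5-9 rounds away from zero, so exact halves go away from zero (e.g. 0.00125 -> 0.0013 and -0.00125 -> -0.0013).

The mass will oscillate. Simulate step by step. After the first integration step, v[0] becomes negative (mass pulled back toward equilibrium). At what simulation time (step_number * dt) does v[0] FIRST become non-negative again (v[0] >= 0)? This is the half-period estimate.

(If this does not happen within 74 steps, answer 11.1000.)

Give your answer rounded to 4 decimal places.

Answer: 2.4000

Derivation:
Step 0: x=[7.8000] v=[0.0000]
Step 1: x=[7.7105] v=[-0.5968]
Step 2: x=[7.5353] v=[-1.1682]
Step 3: x=[7.2818] v=[-1.6898]
Step 4: x=[6.9609] v=[-2.1394]
Step 5: x=[6.5862] v=[-2.4978]
Step 6: x=[6.1737] v=[-2.7497]
Step 7: x=[5.7411] v=[-2.8843]
Step 8: x=[5.3067] v=[-2.8960]
Step 9: x=[4.8891] v=[-2.7842]
Step 10: x=[4.5060] v=[-2.5537]
Step 11: x=[4.1738] v=[-2.2144]
Step 12: x=[3.9067] v=[-1.7806]
Step 13: x=[3.7161] v=[-1.2709]
Step 14: x=[3.6100] v=[-0.7071]
Step 15: x=[3.5930] v=[-0.1131]
Step 16: x=[3.6659] v=[0.4857]
First v>=0 after going negative at step 16, time=2.4000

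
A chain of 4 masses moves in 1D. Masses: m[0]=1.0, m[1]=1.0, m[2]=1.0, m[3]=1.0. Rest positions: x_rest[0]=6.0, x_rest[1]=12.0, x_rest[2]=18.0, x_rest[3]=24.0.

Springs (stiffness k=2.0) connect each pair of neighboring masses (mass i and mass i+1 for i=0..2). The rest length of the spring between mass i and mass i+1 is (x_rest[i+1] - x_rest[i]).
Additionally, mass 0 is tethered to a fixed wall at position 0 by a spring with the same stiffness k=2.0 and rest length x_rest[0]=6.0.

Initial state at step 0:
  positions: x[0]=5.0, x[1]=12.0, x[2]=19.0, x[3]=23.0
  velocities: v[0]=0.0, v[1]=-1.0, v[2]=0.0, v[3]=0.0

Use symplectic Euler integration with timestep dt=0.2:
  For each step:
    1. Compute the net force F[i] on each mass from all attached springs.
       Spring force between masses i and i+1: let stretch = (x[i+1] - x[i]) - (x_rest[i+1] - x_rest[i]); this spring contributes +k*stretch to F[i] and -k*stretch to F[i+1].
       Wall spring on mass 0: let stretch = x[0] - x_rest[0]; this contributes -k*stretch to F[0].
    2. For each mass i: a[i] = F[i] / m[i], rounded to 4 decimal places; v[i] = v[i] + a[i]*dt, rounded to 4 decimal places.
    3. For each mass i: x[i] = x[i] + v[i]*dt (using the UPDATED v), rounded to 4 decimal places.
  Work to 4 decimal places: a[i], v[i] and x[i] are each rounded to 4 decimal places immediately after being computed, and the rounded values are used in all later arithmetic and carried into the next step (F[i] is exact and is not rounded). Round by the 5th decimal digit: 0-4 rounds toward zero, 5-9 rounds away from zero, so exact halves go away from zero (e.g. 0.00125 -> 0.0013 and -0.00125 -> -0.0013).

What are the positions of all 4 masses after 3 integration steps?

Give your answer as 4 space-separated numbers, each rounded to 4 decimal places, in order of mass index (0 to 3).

Step 0: x=[5.0000 12.0000 19.0000 23.0000] v=[0.0000 -1.0000 0.0000 0.0000]
Step 1: x=[5.1600 11.8000 18.7600 23.1600] v=[0.8000 -1.0000 -1.2000 0.8000]
Step 2: x=[5.4384 11.6256 18.3152 23.4480] v=[1.3920 -0.8720 -2.2240 1.4400]
Step 3: x=[5.7767 11.4914 17.7459 23.8054] v=[1.6915 -0.6710 -2.8467 1.7869]

Answer: 5.7767 11.4914 17.7459 23.8054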